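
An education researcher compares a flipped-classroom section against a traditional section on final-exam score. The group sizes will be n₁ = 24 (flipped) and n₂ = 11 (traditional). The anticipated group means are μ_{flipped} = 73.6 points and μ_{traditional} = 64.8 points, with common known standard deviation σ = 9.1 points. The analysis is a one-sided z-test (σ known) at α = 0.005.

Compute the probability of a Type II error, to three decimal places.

β ≈ 0.468

Standardized effect: d = |μ_{flipped} − μ_{traditional}| / σ = |73.6 − 64.8| / 9.1 = 0.9670
Noncentrality parameter: λ = d / √(1/n₁ + 1/n₂) = 0.9670 / √(1/24 + 1/11) = 2.6559
Critical value for a one-sided test at α = 0.005: z_α = 2.576.
Power = Φ(λ − 2.576) = Φ(0.080) = 0.5319.
Type II error: β = 1 − power = 1 − 0.5319 = 0.4681.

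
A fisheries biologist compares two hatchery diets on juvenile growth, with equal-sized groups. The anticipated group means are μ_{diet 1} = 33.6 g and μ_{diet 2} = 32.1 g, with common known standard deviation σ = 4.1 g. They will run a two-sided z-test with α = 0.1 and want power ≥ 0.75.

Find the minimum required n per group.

Standardized effect: d = |μ_{diet 1} − μ_{diet 2}| / σ = |33.6 − 32.1| / 4.1 = 0.3659
For power 0.75 need Φ(δ − z_{0.05}) = 0.75, so δ = z_{0.05} + z_{0.25} = 1.645 + 0.674 = 2.319.
(For δ > 0 the lower-tail rejection region contributes negligibly to power, so the one-term inversion is standard.)
δ = d·√(n/2) ⇒ n = 2(δ/d)² = 2 × (2.319 / 0.3659)² = 80.38.
Rounding up, n = 81 per group.

n = 81 per group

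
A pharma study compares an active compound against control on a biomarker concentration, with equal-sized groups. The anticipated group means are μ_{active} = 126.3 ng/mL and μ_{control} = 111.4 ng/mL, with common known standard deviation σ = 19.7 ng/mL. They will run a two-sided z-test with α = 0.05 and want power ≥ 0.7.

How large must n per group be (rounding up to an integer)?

n = 22 per group

Standardized effect: d = |μ_{active} − μ_{control}| / σ = |126.3 − 111.4| / 19.7 = 0.7563
Set Φ(δ − 1.960) = 0.7; then δ − 1.960 = Φ⁻¹(0.7) = 0.524, giving δ = 2.484.
(For δ > 0 the lower-tail rejection region contributes negligibly to power, so the one-term inversion is standard.)
δ = d·√(n/2) ⇒ n = 2(δ/d)² = 2 × (2.484 / 0.7563)² = 21.58.
Rounding up, n = 22 per group.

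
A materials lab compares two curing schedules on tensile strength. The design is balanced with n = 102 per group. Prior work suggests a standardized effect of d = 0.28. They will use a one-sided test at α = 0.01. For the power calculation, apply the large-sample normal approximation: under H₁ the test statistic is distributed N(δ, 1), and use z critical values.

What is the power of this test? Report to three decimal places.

Noncentrality parameter: δ = d·√(n/2) = 0.28 × √(102/2) = 1.9996
Critical value for a one-sided test at α = 0.01: z_α = 2.326.
Power = P(Z > 2.326 − δ) = Φ(-0.327) = 0.3719.

Power ≈ 0.372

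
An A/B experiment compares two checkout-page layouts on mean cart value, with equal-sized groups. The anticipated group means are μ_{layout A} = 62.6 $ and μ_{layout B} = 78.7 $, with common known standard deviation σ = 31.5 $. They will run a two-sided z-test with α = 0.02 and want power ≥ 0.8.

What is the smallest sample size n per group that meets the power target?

Standardized effect: d = |μ_{layout A} − μ_{layout B}| / σ = |62.6 − 78.7| / 31.5 = 0.5111
Set Φ(δ − 2.326) = 0.8; then δ − 2.326 = Φ⁻¹(0.8) = 0.842, giving δ = 3.168.
(The Φ(−δ − z_{α/2}) term is vanishingly small for δ > 0 and is dropped in the standard sample-size formula.)
δ = d·√(n/2) ⇒ n = 2(δ/d)² = 2 × (3.168 / 0.5111)² = 76.84.
Round up to the next whole unit.

n = 77 per group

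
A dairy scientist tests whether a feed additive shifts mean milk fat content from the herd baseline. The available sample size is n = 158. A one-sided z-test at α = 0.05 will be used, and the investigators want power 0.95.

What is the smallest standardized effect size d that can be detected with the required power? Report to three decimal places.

Required noncentrality: δ = z_{0.05} + z_{0.05} = 1.645 + 1.645 = 3.290.
δ = d·√n ⇒ d = δ/√n = 3.290/√158 = 0.2617.

d ≈ 0.262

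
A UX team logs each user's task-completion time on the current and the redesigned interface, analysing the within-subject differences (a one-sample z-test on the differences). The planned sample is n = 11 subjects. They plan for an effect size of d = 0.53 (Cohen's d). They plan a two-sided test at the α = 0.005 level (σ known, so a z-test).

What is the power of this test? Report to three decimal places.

Power ≈ 0.147

Noncentrality parameter: δ = d·√n = 0.53 × √11 = 1.7578
Critical value for a two-sided test at α = 0.005: z_{α/2} = 2.807.
Power = Φ(δ − 2.807) + Φ(−δ − 2.807) = Φ(-1.049) + Φ(-4.565) = 0.1470 + 0.0000 = 0.1470.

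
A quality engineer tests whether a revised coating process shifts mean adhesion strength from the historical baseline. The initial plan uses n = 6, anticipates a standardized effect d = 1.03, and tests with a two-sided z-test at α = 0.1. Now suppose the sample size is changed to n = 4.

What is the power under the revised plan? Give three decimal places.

With n = 4: δ = d·√n = 1.03 × √4 = 2.0600. Critical value z_{0.05} = 1.645.
Revised power = Φ(δ − 1.645) + Φ(−δ − 1.645) = Φ(0.415) + Φ(-3.705) = 0.6610 + 0.0001 = 0.6611.

Power ≈ 0.661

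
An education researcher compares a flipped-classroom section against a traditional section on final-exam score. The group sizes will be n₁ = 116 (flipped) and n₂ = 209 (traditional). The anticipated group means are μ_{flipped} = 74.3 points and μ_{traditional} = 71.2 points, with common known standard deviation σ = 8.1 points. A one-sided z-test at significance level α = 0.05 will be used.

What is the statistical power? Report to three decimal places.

Power ≈ 0.952

Standardized effect: d = |μ_{flipped} − μ_{traditional}| / σ = |74.3 − 71.2| / 8.1 = 0.3827
Noncentrality parameter: δ = d / √(1/n₁ + 1/n₂) = 0.3827 / √(1/116 + 1/209) = 3.3055
Critical value for a one-sided test at α = 0.05: z_α = 1.645.
Power = Φ(δ − 1.645) = Φ(1.661) = 0.9516.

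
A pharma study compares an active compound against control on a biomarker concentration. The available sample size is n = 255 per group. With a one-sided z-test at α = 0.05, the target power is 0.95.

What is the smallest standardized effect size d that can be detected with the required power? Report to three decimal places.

d ≈ 0.291

Need Φ(δ − 1.645) = 0.95, so δ = 1.645 + 1.645 = 3.290.
δ = d·√(n/2) ⇒ d = δ/√(n/2) = 3.290/√(255/2) = 0.2913.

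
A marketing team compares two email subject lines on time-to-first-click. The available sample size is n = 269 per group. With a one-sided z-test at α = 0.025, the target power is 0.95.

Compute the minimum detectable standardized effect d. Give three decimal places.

Need Φ(δ − 1.960) = 0.95, so δ = 1.960 + 1.645 = 3.605.
δ = d·√(n/2) ⇒ d = δ/√(n/2) = 3.605/√(269/2) = 0.3108.

d ≈ 0.311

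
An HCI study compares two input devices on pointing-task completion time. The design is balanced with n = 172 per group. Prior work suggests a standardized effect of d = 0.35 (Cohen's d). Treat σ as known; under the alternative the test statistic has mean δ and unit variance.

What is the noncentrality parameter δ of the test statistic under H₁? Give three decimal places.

δ ≈ 3.246

δ = d·√(n/2) = 0.35 × √(172/2) = 3.2458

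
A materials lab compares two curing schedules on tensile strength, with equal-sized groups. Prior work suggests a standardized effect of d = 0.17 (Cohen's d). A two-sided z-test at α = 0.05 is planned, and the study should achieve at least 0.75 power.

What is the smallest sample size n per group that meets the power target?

Set Φ(δ − 1.960) = 0.75; then δ − 1.960 = Φ⁻¹(0.75) = 0.674, giving δ = 2.634.
(The Φ(−δ − z_{α/2}) term is vanishingly small for δ > 0 and is dropped in the standard sample-size formula.)
δ = d·√(n/2) ⇒ n = 2(δ/d)² = 2 × (2.634 / 0.17)² = 480.30.
Round up to the next whole unit.

n = 481 per group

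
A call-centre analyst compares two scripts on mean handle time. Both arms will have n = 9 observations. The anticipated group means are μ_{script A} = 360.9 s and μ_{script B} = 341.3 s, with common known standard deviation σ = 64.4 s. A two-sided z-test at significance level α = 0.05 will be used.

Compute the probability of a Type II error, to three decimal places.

Standardized effect: d = |μ_{script A} − μ_{script B}| / σ = |360.9 − 341.3| / 64.4 = 0.3043
Noncentrality parameter: δ = d·√(n/2) = 0.3043 × √(9/2) = 0.6456
Two-sided α = 0.05 → critical value z_{0.025} = 1.960.
Power = Φ(δ − 1.960) + Φ(−δ − 1.960) = Φ(-1.314) + Φ(-2.606) = 0.0944 + 0.0046 = 0.0990.
Type II error: β = 1 − power = 1 − 0.0990 = 0.9010.

β ≈ 0.901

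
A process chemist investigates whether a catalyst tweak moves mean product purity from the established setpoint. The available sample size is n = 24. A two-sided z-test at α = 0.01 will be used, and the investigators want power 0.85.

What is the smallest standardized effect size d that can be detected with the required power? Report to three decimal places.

Required noncentrality: δ = z_{0.005} + z_{0.15} = 2.576 + 1.036 = 3.612.
(The second rejection-region term Φ(−δ − z_{α/2}) is negligible and dropped.)
δ = d·√n ⇒ d = δ/√n = 3.612/√24 = 0.7374.

d ≈ 0.737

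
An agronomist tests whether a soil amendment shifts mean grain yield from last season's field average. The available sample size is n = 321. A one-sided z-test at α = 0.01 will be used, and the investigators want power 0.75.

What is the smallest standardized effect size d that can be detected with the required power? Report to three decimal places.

d ≈ 0.167

Required noncentrality: δ = z_{0.01} + z_{0.25} = 2.326 + 0.674 = 3.001.
δ = d·√n ⇒ d = δ/√n = 3.001/√321 = 0.1675.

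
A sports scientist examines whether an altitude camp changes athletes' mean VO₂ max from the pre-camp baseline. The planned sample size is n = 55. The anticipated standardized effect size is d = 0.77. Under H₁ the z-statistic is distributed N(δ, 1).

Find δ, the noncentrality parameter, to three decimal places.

δ ≈ 5.710

The noncentrality parameter scales effect size by the design's sample-size factor: δ = d·√n = 0.77 × √55 = 5.7105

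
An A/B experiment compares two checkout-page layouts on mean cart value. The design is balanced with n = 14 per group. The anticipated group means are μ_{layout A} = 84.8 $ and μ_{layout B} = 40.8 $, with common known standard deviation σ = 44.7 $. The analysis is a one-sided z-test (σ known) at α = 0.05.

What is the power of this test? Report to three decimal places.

Power ≈ 0.831

Standardized effect: d = |μ_{layout A} − μ_{layout B}| / σ = |84.8 − 40.8| / 44.7 = 0.9843
Noncentrality parameter: δ = d·√(n/2) = 0.9843 × √(14/2) = 2.6043
One-sided α = 0.05 → critical value z_{0.05} = 1.645.
Power = Φ(δ − 1.645) = Φ(0.959) = 0.8313.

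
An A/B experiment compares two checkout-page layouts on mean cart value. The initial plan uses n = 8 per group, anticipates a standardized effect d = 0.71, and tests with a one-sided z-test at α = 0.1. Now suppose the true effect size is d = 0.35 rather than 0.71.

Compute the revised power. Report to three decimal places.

With d = 0.35: δ = d·√(n/2) = 0.35 × √(8/2) = 0.7000. Critical value z_{0.1} = 1.282.
Revised power = Φ(δ − 1.282) = Φ(-0.582) = 0.2804.

Power ≈ 0.280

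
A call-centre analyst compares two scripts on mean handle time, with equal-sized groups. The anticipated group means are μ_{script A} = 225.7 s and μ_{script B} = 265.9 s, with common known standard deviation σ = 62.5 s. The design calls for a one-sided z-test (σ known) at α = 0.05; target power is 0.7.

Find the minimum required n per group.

Standardized effect: d = |μ_{script A} − μ_{script B}| / σ = |225.7 − 265.9| / 62.5 = 0.6432
Set Φ(δ − 1.645) = 0.7; then δ − 1.645 = Φ⁻¹(0.7) = 0.524, giving δ = 2.169.
δ = d·√(n/2) ⇒ n = 2(δ/d)² = 2 × (2.169 / 0.6432)² = 22.75.
Rounding up, n = 23 per group.

n = 23 per group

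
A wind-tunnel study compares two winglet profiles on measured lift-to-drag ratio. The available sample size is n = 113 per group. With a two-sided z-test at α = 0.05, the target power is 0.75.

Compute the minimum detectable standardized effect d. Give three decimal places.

Need Φ(δ − 1.960) = 0.75, so δ = 1.960 + 0.674 = 2.634.
(Lower-tail contribution to power is negligible for δ > 0.)
δ = d·√(n/2) ⇒ d = δ/√(n/2) = 2.634/√(113/2) = 0.3505.

d ≈ 0.350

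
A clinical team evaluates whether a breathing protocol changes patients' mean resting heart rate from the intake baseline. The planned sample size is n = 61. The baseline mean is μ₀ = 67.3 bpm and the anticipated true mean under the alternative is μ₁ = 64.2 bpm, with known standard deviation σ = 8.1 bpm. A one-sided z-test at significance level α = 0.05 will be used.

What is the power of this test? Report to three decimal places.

Standardized effect: d = |μ₁ − μ₀| / σ = |64.2 − 67.3| / 8.1 = 0.3827
Noncentrality parameter: δ = d·√n = 0.3827 × √61 = 2.9891
Critical value for a one-sided test at α = 0.05: z_α = 1.645.
Power = P(Z > 1.645 − δ) = Φ(1.344) = 0.9106.

Power ≈ 0.911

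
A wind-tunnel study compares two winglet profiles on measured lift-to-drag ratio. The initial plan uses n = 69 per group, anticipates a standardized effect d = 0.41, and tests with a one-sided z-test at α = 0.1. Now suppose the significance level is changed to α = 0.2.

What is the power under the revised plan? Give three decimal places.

Power ≈ 0.941

δ = d·√(n/2) = 0.41 × √(69/2) = 2.4082 (unchanged). New critical value: z_{0.2} = 0.842.
Revised power = P(Z > 0.842 − δ) = Φ(1.567) = 0.9414.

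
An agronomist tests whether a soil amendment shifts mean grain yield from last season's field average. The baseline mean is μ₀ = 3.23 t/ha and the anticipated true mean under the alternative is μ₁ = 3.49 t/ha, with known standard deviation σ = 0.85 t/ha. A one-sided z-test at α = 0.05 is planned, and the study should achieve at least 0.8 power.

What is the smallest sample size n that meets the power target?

n = 67

Standardized effect: d = |μ₁ − μ₀| / σ = |3.49 − 3.23| / 0.85 = 0.3059
For power 0.8 need Φ(δ − z_{0.05}) = 0.8, so δ = z_{0.05} + z_{0.20} = 1.645 + 0.842 = 2.486.
δ = d·√n ⇒ n = (δ/d)² = (2.486 / 0.3059)² = 66.08.
Rounding up, n = 67.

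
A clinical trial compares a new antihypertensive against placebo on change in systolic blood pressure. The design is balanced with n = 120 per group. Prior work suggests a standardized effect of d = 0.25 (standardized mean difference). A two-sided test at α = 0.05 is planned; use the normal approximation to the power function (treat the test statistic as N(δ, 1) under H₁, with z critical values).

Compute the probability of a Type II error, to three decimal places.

β ≈ 0.509

Noncentrality parameter: δ = d·√(n/2) = 0.25 × √(120/2) = 1.9365
Two-sided α = 0.05 → critical value z_{0.025} = 1.960.
Power = Φ(δ − 1.960) + Φ(−δ − 1.960) = Φ(-0.023) + Φ(-3.896) = 0.4906 + 0.0000 = 0.4907.
Type II error: β = 1 − power = 1 − 0.4907 = 0.5093.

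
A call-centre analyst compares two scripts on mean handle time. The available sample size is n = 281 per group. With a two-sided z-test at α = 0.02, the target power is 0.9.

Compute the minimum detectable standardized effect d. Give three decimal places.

d ≈ 0.304

Required noncentrality: δ = z_{0.01} + z_{0.10} = 2.326 + 1.282 = 3.608.
(Lower-tail contribution to power is negligible for δ > 0.)
δ = d·√(n/2) ⇒ d = δ/√(n/2) = 3.608/√(281/2) = 0.3044.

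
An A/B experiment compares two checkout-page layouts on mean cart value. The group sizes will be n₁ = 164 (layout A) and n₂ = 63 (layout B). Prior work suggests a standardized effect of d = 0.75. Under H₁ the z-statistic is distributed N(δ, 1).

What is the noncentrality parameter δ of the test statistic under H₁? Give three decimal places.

δ ≈ 5.060

The noncentrality parameter scales effect size by the design's sample-size factor: δ = d / √(1/n₁ + 1/n₂) = 0.75 / √(1/164 + 1/63) = 5.0599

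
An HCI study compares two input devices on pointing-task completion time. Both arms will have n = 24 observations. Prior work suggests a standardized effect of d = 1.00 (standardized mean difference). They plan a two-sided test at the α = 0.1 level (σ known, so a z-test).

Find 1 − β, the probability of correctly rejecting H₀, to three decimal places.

Noncentrality parameter: δ = d·√(n/2) = 1.00 × √(24/2) = 3.4641
Two-sided α = 0.1 → critical value z_{0.05} = 1.645.
Power = Φ(δ − 1.645) + Φ(−δ − 1.645) = Φ(1.819) + Φ(-5.109) = 0.9656 + 0.0000 = 0.9656.

Power ≈ 0.966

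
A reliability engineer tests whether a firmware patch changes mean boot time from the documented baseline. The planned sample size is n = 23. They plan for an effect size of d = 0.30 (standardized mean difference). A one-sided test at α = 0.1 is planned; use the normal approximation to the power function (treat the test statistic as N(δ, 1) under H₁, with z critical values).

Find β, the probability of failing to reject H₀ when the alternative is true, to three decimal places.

Noncentrality parameter: δ = d·√n = 0.30 × √23 = 1.4387
Critical value for a one-sided test at α = 0.1: z_α = 1.282.
Power = P(Z > 1.282 − δ) = Φ(0.157) = 0.5625.
Type II error: β = 1 − power = 1 − 0.5625 = 0.4375.

β ≈ 0.438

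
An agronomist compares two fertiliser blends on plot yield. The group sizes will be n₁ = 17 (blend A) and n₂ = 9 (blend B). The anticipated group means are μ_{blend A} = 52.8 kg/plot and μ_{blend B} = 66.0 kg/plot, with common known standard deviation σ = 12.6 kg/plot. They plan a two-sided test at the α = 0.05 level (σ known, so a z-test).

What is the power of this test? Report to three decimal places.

Power ≈ 0.720

Standardized effect: d = |μ_{blend A} − μ_{blend B}| / σ = |52.8 − 66.0| / 12.6 = 1.0476
Noncentrality parameter: δ = d / √(1/n₁ + 1/n₂) = 1.0476 / √(1/17 + 1/9) = 2.5413
Two-sided α = 0.05 → critical value z_{0.025} = 1.960.
Power = Φ(δ − 1.960) + Φ(−δ − 1.960) = Φ(0.581) + Φ(-4.501) = 0.7195 + 0.0000 = 0.7195.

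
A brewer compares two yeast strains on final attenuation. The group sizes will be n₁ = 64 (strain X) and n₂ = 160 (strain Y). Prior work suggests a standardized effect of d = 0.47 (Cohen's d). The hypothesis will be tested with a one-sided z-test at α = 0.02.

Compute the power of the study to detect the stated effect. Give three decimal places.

Power ≈ 0.870

Noncentrality parameter: δ = d / √(1/n₁ + 1/n₂) = 0.47 / √(1/64 + 1/160) = 3.1778
Critical value for a one-sided test at α = 0.02: z_α = 2.054.
Power = P(Z > 2.054 − δ) = Φ(1.124) = 0.8695.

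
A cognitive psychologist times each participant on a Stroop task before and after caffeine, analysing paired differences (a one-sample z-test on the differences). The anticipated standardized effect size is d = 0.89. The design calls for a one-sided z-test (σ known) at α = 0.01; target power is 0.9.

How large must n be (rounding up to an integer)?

For power 0.9 need Φ(δ − z_{0.01}) = 0.9, so δ = z_{0.01} + z_{0.10} = 2.326 + 1.282 = 3.608.
δ = d·√n ⇒ n = (δ/d)² = (3.608 / 0.89)² = 16.43.
Round up to the next whole unit.

n = 17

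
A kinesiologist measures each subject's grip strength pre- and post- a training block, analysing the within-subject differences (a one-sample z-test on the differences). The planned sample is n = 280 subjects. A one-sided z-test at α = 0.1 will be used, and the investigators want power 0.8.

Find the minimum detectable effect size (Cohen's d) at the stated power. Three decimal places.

d ≈ 0.127

Required noncentrality: δ = z_{0.1} + z_{0.20} = 1.282 + 0.842 = 2.123.
δ = d·√n ⇒ d = δ/√n = 2.123/√280 = 0.1269.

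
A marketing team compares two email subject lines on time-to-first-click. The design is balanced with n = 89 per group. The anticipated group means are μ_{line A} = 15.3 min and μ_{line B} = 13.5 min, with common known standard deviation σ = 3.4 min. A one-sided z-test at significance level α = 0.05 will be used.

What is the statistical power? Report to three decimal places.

Standardized effect: d = |μ_{line A} − μ_{line B}| / σ = |15.3 − 13.5| / 3.4 = 0.5294
Noncentrality parameter: δ = d·√(n/2) = 0.5294 × √(89/2) = 3.5316
Critical value for a one-sided test at α = 0.05: z_α = 1.645.
Power = Φ(δ − 1.645) = Φ(1.887) = 0.9704.

Power ≈ 0.970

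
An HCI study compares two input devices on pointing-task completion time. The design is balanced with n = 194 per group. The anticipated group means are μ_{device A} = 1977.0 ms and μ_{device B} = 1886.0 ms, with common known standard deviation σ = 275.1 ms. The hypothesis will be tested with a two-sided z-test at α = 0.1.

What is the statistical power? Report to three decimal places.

Standardized effect: d = |μ_{device A} − μ_{device B}| / σ = |1977.0 − 1886.0| / 275.1 = 0.3308
Noncentrality parameter: δ = d·√(n/2) = 0.3308 × √(194/2) = 3.2579
Critical value for a two-sided test at α = 0.1: z_{α/2} = 1.645.
Power = Φ(δ − 1.645) + Φ(−δ − 1.645) = Φ(1.613) + Φ(-4.903) = 0.9466 + 0.0000 = 0.9466.

Power ≈ 0.947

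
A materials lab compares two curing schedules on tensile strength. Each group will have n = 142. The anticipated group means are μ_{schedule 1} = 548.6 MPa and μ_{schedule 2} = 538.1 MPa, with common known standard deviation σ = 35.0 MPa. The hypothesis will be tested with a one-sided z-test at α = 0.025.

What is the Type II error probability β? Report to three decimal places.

β ≈ 0.285

Standardized effect: d = |μ_{schedule 1} − μ_{schedule 2}| / σ = |548.6 − 538.1| / 35.0 = 0.3000
Noncentrality parameter: δ = d·√(n/2) = 0.3000 × √(142/2) = 2.5278
Critical value for a one-sided test at α = 0.025: z_α = 1.960.
Power = Φ(δ − 1.960) = Φ(0.568) = 0.7149.
Type II error: β = 1 − power = 1 − 0.7149 = 0.2851.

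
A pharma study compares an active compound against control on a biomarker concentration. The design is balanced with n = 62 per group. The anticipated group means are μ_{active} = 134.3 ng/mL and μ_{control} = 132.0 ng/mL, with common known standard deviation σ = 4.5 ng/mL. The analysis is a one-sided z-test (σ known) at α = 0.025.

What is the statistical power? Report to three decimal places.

Power ≈ 0.812

Standardized effect: d = |μ_{active} − μ_{control}| / σ = |134.3 − 132.0| / 4.5 = 0.5111
Noncentrality parameter: δ = d·√(n/2) = 0.5111 × √(62/2) = 2.8457
Critical value for a one-sided test at α = 0.025: z_α = 1.960.
Power = Φ(δ − 1.960) = Φ(0.886) = 0.8121.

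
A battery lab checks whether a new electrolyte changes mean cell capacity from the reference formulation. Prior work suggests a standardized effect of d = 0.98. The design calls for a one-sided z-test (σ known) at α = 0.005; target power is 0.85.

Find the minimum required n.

n = 14

Set Φ(δ − 2.576) = 0.85; then δ − 2.576 = Φ⁻¹(0.85) = 1.036, giving δ = 3.612.
δ = d·√n ⇒ n = (δ/d)² = (3.612 / 0.98)² = 13.59.
Round up to the next whole unit.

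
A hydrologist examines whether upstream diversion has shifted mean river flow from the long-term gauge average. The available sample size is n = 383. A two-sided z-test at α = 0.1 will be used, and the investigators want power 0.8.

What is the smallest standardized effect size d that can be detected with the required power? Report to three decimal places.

d ≈ 0.127

Required noncentrality: δ = z_{0.05} + z_{0.20} = 1.645 + 0.842 = 2.486.
(The second rejection-region term Φ(−δ − z_{α/2}) is negligible and dropped.)
δ = d·√n ⇒ d = δ/√n = 2.486/√383 = 0.1271.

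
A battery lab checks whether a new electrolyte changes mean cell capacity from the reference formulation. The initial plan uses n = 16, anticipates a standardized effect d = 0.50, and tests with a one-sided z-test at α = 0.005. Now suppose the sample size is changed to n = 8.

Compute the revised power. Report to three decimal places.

With n = 8: δ = d·√n = 0.50 × √8 = 1.4142. Critical value z_{0.005} = 2.576.
Revised power = P(Z > 2.576 − δ) = Φ(-1.162) = 0.1227.

Power ≈ 0.123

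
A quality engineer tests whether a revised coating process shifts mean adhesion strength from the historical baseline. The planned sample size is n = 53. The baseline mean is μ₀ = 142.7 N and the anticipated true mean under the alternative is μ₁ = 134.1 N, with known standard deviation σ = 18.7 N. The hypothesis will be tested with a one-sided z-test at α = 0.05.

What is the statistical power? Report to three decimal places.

Power ≈ 0.956

Standardized effect: d = |μ₁ − μ₀| / σ = |134.1 − 142.7| / 18.7 = 0.4599
Noncentrality parameter: λ = d·√n = 0.4599 × √53 = 3.3481
Critical value for a one-sided test at α = 0.05: z_α = 1.645.
Power = P(Z > 1.645 − λ) = Φ(1.703) = 0.9557.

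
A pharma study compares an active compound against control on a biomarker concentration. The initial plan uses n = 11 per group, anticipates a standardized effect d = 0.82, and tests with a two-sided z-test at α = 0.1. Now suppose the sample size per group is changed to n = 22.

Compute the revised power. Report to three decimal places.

With n = 22 per group: δ = d·√(n/2) = 0.82 × √(22/2) = 2.7196. Critical value z_{0.05} = 1.645.
Revised power = Φ(δ − 1.645) + Φ(−δ − 1.645) = Φ(1.075) + Φ(-4.364) = 0.8588 + 0.0000 = 0.8588.

Power ≈ 0.859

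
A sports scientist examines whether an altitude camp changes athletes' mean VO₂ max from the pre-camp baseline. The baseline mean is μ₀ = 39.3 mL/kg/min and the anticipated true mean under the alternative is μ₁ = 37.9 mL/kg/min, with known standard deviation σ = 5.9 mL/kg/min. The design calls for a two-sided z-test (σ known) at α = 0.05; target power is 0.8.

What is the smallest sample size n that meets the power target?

Standardized effect: d = |μ₁ − μ₀| / σ = |37.9 − 39.3| / 5.9 = 0.2373
For power 0.8 need Φ(δ − z_{0.025}) = 0.8, so δ = z_{0.025} + z_{0.20} = 1.960 + 0.842 = 2.802.
(The Φ(−δ − z_{α/2}) term is vanishingly small for δ > 0 and is dropped in the standard sample-size formula.)
δ = d·√n ⇒ n = (δ/d)² = (2.802 / 0.2373)² = 139.40.
Round up to the next whole unit.

n = 140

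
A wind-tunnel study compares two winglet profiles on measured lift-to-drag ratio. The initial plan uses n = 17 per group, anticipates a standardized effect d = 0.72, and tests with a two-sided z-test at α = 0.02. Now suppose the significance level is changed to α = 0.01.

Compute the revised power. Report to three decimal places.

δ = d·√(n/2) = 0.72 × √(17/2) = 2.0991 (unchanged). New critical value: z_{0.005} = 2.576.
Revised power = Φ(δ − 2.576) + Φ(−δ − 2.576) = Φ(-0.477) + Φ(-4.675) = 0.3168 + 0.0000 = 0.3168.

Power ≈ 0.317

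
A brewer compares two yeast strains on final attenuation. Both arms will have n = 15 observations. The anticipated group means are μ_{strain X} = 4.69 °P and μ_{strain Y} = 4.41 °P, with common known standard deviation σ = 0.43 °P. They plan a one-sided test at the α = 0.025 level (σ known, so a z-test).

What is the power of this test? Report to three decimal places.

Power ≈ 0.430

Standardized effect: d = |μ_{strain X} − μ_{strain Y}| / σ = |4.69 − 4.41| / 0.43 = 0.6512
Noncentrality parameter: δ = d·√(n/2) = 0.6512 × √(15/2) = 1.7833
Critical value for a one-sided test at α = 0.025: z_α = 1.960.
Power = Φ(δ − 1.960) = Φ(-0.177) = 0.4299.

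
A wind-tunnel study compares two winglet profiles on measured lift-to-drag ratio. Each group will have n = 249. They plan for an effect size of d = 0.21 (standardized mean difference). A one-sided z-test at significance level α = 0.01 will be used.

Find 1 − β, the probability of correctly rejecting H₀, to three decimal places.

Noncentrality parameter: δ = d·√(n/2) = 0.21 × √(249/2) = 2.3432
One-sided α = 0.01 → critical value z_{0.01} = 2.326.
Power = P(Z > 2.326 − δ) = Φ(0.017) = 0.5067.

Power ≈ 0.507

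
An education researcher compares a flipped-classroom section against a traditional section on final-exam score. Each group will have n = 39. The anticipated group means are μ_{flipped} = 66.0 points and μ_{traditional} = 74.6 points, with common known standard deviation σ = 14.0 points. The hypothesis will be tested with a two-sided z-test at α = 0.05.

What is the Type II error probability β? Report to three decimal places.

Standardized effect: d = |μ_{flipped} − μ_{traditional}| / σ = |66.0 − 74.6| / 14.0 = 0.6143
Noncentrality parameter: δ = d·√(n/2) = 0.6143 × √(39/2) = 2.7126
Two-sided α = 0.05 → critical value z_{0.025} = 1.960.
Power = Φ(δ − 1.960) + Φ(−δ − 1.960) = Φ(0.753) + Φ(-4.673) = 0.7742 + 0.0000 = 0.7742.
Type II error: β = 1 − power = 1 − 0.7742 = 0.2258.

β ≈ 0.226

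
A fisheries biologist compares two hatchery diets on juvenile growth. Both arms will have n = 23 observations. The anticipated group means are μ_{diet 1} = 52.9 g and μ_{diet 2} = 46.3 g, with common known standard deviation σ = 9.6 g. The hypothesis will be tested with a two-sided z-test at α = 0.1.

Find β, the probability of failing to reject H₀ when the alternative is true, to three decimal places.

β ≈ 0.246

Standardized effect: d = |μ_{diet 1} − μ_{diet 2}| / σ = |52.9 − 46.3| / 9.6 = 0.6875
Noncentrality parameter: δ = d·√(n/2) = 0.6875 × √(23/2) = 2.3314
Critical value for a two-sided test at α = 0.1: z_{α/2} = 1.645.
Power = Φ(δ − 1.645) + Φ(−δ − 1.645) = Φ(0.687) + Φ(-3.976) = 0.7538 + 0.0000 = 0.7539.
Type II error: β = 1 − power = 1 − 0.7539 = 0.2461.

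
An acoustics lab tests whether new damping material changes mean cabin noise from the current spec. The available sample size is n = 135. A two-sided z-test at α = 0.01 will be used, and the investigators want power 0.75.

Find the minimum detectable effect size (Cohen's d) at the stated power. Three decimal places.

Required noncentrality: δ = z_{0.005} + z_{0.25} = 2.576 + 0.674 = 3.250.
(Lower-tail contribution to power is negligible for δ > 0.)
δ = d·√n ⇒ d = δ/√n = 3.250/√135 = 0.2797.

d ≈ 0.280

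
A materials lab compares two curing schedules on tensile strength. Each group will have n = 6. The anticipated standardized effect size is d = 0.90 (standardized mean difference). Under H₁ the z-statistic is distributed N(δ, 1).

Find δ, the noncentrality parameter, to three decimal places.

δ ≈ 1.559

The noncentrality parameter scales effect size by the design's sample-size factor: δ = d·√(n/2) = 0.90 × √(6/2) = 1.5588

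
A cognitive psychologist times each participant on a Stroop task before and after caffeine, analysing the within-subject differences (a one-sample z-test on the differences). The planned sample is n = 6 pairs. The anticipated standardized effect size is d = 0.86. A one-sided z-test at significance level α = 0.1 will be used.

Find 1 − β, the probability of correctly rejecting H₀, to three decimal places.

Power ≈ 0.795

Noncentrality parameter: δ = d·√n = 0.86 × √6 = 2.1066
One-sided α = 0.1 → critical value z_{0.1} = 1.282.
Power = Φ(δ − 1.282) = Φ(0.825) = 0.7953.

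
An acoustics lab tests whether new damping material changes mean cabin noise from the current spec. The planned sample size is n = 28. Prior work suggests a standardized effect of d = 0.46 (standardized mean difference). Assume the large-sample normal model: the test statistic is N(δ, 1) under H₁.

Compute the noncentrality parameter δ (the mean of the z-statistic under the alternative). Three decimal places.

δ ≈ 2.434

The noncentrality parameter scales effect size by the design's sample-size factor: δ = d·√n = 0.46 × √28 = 2.4341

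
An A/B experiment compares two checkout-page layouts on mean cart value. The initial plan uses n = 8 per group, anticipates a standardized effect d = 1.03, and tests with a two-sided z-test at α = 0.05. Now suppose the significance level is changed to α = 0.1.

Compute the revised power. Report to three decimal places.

δ = d·√(n/2) = 1.03 × √(8/2) = 2.0600 (unchanged). New critical value: z_{0.05} = 1.645.
Revised power = Φ(δ − 1.645) + Φ(−δ − 1.645) = Φ(0.415) + Φ(-3.705) = 0.6610 + 0.0001 = 0.6611.

Power ≈ 0.661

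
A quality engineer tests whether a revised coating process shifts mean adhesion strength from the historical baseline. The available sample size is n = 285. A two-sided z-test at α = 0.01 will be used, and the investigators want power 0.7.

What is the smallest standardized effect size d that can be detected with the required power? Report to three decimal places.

d ≈ 0.184

Required noncentrality: δ = z_{0.005} + z_{0.30} = 2.576 + 0.524 = 3.100.
(The second rejection-region term Φ(−δ − z_{α/2}) is negligible and dropped.)
δ = d·√n ⇒ d = δ/√n = 3.100/√285 = 0.1836.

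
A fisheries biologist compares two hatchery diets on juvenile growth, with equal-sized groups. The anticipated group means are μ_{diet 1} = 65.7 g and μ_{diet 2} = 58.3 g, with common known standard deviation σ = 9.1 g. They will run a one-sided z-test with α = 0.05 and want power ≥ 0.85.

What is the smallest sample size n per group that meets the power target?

Standardized effect: d = |μ_{diet 1} − μ_{diet 2}| / σ = |65.7 − 58.3| / 9.1 = 0.8132
For power 0.85 need Φ(δ − z_{0.05}) = 0.85, so δ = z_{0.05} + z_{0.15} = 1.645 + 1.036 = 2.681.
δ = d·√(n/2) ⇒ n = 2(δ/d)² = 2 × (2.681 / 0.8132)² = 21.74.
Round up to the next whole unit.

n = 22 per group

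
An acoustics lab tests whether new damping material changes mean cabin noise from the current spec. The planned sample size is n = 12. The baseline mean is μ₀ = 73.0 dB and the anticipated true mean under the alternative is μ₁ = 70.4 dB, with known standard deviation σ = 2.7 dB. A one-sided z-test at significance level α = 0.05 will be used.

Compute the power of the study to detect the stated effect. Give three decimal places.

Standardized effect: d = |μ₁ − μ₀| / σ = |70.4 − 73.0| / 2.7 = 0.9630
Noncentrality parameter: δ = d·√n = 0.9630 × √12 = 3.3358
Critical value for a one-sided test at α = 0.05: z_α = 1.645.
Power = P(Z > 1.645 − δ) = Φ(1.691) = 0.9546.

Power ≈ 0.955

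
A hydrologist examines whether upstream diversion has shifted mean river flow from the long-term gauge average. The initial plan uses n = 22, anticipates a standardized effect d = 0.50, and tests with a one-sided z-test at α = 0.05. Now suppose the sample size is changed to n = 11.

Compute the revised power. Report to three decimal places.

Power ≈ 0.505

With n = 11: δ = d·√n = 0.50 × √11 = 1.6583. Critical value z_{0.05} = 1.645.
Revised power = Φ(δ − 1.645) = Φ(0.013) = 0.5054.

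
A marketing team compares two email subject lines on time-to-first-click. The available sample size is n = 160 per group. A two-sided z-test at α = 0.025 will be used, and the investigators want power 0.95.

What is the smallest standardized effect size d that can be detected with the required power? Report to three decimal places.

d ≈ 0.434

Need Φ(δ − 2.241) = 0.95, so δ = 2.241 + 1.645 = 3.886.
(Lower-tail contribution to power is negligible for δ > 0.)
δ = d·√(n/2) ⇒ d = δ/√(n/2) = 3.886/√(160/2) = 0.4345.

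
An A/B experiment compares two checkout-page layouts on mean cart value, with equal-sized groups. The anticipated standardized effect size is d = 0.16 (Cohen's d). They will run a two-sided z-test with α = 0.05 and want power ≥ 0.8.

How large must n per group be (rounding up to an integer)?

n = 614 per group

Set Φ(δ − 1.960) = 0.8; then δ − 1.960 = Φ⁻¹(0.8) = 0.842, giving δ = 2.802.
(Ignoring the negligible lower-tail rejection probability gives the usual closed-form inversion.)
δ = d·√(n/2) ⇒ n = 2(δ/d)² = 2 × (2.802 / 0.16)² = 613.19.
Round up to the next whole unit.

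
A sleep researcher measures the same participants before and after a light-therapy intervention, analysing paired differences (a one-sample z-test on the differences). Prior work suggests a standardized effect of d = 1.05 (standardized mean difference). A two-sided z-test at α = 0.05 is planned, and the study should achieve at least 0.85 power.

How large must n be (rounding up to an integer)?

n = 9

Set Φ(δ − 1.960) = 0.85; then δ − 1.960 = Φ⁻¹(0.85) = 1.036, giving δ = 2.996.
(Ignoring the negligible lower-tail rejection probability gives the usual closed-form inversion.)
δ = d·√n ⇒ n = (δ/d)² = (2.996 / 1.05)² = 8.14.
Round up to the next whole unit.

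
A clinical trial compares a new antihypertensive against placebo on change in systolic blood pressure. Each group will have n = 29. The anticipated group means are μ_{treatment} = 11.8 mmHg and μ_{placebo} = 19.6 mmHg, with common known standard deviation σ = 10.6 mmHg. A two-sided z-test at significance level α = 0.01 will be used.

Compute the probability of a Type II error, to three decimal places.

Standardized effect: d = |μ_{treatment} − μ_{placebo}| / σ = |11.8 − 19.6| / 10.6 = 0.7358
Noncentrality parameter: λ = d·√(n/2) = 0.7358 × √(29/2) = 2.8020
Critical value for a two-sided test at α = 0.01: z_{α/2} = 2.576.
Power = Φ(λ − 2.576) + Φ(−λ − 2.576) = Φ(0.226) + Φ(-5.378) = 0.5895 + 0.0000 = 0.5895.
Type II error: β = 1 − power = 1 − 0.5895 = 0.4105.

β ≈ 0.411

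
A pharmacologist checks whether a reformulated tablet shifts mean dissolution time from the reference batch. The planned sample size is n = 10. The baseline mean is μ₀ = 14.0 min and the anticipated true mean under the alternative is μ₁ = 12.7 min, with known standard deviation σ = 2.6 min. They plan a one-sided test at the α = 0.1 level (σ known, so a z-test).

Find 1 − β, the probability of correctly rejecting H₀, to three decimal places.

Standardized effect: d = |μ₁ − μ₀| / σ = |12.7 − 14.0| / 2.6 = 0.5000
Noncentrality parameter: δ = d·√n = 0.5000 × √10 = 1.5811
One-sided α = 0.1 → critical value z_{0.1} = 1.282.
Power = Φ(δ − 1.282) = Φ(0.300) = 0.6178.

Power ≈ 0.618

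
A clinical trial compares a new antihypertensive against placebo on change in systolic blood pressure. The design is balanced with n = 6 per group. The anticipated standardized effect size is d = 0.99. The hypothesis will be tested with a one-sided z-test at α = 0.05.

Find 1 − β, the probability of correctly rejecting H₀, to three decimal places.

Power ≈ 0.528

Noncentrality parameter: δ = d·√(n/2) = 0.99 × √(6/2) = 1.7147
One-sided α = 0.05 → critical value z_{0.05} = 1.645.
Power = P(Z > 1.645 − δ) = Φ(0.070) = 0.5279.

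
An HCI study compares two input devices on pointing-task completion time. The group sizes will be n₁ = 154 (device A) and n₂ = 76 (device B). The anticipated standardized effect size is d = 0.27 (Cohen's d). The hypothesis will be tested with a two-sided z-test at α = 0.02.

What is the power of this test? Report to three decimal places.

Noncentrality parameter: δ = d / √(1/n₁ + 1/n₂) = 0.27 / √(1/154 + 1/76) = 1.9260
Two-sided α = 0.02 → critical value z_{0.01} = 2.326.
Power = Φ(δ − 2.326) + Φ(−δ − 2.326) = Φ(-0.400) + Φ(-4.252) = 0.3445 + 0.0000 = 0.3445.

Power ≈ 0.344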